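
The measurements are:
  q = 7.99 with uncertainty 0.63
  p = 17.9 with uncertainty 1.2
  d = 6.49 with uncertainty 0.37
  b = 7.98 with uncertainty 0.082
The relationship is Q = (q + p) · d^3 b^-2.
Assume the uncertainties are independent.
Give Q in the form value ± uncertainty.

Let u = q + p = 25.9. δu = √(δq² + δp²) = √(0.397 + 1.44) = 1.36, so δu/u = 0.0523.
Q is then a monomial in u, d, b:
δQ/Q = √((δu/u)² + (3·δd/d)² + (-2·δb/b)²) = √(0.00274 + 0.0293 + 0.000422) = 0.180
Q = 111, so δQ = 0.180 × 111 = 20.0.

111 ± 20.0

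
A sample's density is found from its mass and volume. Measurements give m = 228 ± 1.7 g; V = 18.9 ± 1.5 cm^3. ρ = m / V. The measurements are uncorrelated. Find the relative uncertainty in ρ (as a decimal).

0.0797

Since ρ is a product/quotient, work with relative uncertainties:
  (1·δm/m)² = (1×0.00746)² = 5.56e-05;  (-1·δV/V)² = (-1×0.0794)² = 0.00630
δρ/ρ = √(0.00635) = 0.0797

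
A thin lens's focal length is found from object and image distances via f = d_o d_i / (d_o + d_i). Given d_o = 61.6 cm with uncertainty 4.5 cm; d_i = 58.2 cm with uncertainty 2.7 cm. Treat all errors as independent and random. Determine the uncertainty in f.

∂f/∂d_o = (d_i/(d_o+d_i))² = 0.236;  ∂f/∂d_i = (d_o/(d_o+d_i))² = 0.264
δf = √((∂f/∂d_o · δd_o)² + (∂f/∂d_i · δd_i)²) = √(1.13 + 0.510) = 1.28 cm

1.28 cm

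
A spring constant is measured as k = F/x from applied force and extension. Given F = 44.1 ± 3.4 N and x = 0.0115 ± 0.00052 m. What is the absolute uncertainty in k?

343 N/m

Relative error in a monomial: (δk/k)² = Σ (nᵢ · δxᵢ/xᵢ)².
  (1·δF/F)² = (1×0.0771)² = 0.00594;  (-1·δx/x)² = (-1×0.0452)² = 0.00204
δk/k = √(0.00799) = 0.0894
k = 3830 N/m, so δk = 0.0894 × 3830 = 343 N/m.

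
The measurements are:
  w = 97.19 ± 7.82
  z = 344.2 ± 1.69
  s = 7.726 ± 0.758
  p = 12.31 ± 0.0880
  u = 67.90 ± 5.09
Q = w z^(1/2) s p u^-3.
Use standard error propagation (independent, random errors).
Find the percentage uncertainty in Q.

Each factor contributes (exponent × relative error)² to (δQ/Q)²:
  (1·δw/w)² = (1×0.0805)² = 0.00647;  (½·δz/z)² = (0.5×0.00491)² = 6.03e-06;  (1·δs/s)² = (1×0.0981)² = 0.00963;  (1·δp/p)² = (1×0.00715)² = 5.11e-05;  (-3·δu/u)² = (-3×0.0750)² = 0.0506
δQ/Q = √(0.0667) = 0.258

25.8%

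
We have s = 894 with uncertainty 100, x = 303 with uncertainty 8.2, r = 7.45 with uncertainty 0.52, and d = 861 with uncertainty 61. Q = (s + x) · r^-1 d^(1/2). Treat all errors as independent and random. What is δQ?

541

Let u = s + x = 1200. δu = √(δs² + δx²) = √(10000 + 67.2) = 100, so δu/u = 0.0838.
Q is then a monomial in u, r, d:
δQ/Q = √((δu/u)² + (-1·δr/r)² + (½·δd/d)²) = √(0.00703 + 0.00487 + 0.00125) = 0.115
Q = 4710, so δQ = 0.115 × 4710 = 541.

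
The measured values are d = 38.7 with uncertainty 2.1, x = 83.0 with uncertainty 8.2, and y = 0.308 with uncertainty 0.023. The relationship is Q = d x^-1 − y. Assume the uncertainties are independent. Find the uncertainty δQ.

0.0574

Let p = d·x^-1 = 0.466. δp/p = √((1·δd/d)² + (-1·δx/x)²) = √(0.00294 + 0.00976) = 0.113, so δp = 0.0526.
Q = p − y: δQ = √(δp² + δy²) = √(0.00276 + 0.000529) = 0.0574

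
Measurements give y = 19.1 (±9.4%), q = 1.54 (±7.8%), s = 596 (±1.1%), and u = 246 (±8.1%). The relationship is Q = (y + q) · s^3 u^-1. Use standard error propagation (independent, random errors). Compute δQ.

2.19e+06

Let w = y + q = 20.6. δw = √(δy² + δq²) = √(3.22 + 0.0144) = 1.80, so δw/w = 0.0872.
Q is then a monomial in w, s, u:
δQ/Q = √((δw/w)² + (3·δs/s)² + (-1·δu/u)²) = √(0.00760 + 0.00109 + 0.00656) = 0.123
Q = 1.78e+07, so δQ = 0.123 × 1.78e+07 = 2.19e+06.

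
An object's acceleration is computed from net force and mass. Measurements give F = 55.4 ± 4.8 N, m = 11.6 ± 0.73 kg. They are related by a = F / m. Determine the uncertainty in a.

For a monomial a ∝ F, m^-1, fractional errors add in quadrature:
  (1·δF/F)² = (1×0.0866)² = 0.00751;  (-1·δm/m)² = (-1×0.0629)² = 0.00396
δa/a = √(0.0115) = 0.107
a = 4.78 m/s^2, so δa = 0.107 × 4.78 = 0.511 m/s^2.

0.511 m/s^2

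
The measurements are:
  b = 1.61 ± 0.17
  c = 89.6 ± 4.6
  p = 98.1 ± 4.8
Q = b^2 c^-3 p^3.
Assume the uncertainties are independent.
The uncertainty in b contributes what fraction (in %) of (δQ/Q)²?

49.6%

(δQ/Q)² = (2·δb/b)² + (-3·δc/c)² + (3·δp/p)²
  b term: (2×0.106)² = 0.0446
  c term: (-3×0.0513)² = 0.0237
  p term: (3×0.0489)² = 0.0215
Total = 0.0899. Share from b = 0.0446/0.0899 = 0.496.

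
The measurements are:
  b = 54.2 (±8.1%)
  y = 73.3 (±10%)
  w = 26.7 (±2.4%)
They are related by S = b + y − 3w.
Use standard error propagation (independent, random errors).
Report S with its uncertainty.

Absolute uncertainties add in quadrature for a linear combination:
  (δb)² = 19.3;  (δy)² = 53.7;  (3·δw)² = 3.70
δS = √(76.7) = 8.76
S = 47.4.

47.4 ± 8.76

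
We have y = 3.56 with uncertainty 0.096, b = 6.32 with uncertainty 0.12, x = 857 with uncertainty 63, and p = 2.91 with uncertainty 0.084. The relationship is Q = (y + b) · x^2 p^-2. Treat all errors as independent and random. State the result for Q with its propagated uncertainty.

Let u = y + b = 9.88. δu = √(δy² + δb²) = √(0.00922 + 0.0144) = 0.154, so δu/u = 0.0156.
Q is then a monomial in u, x, p:
δQ/Q = √((δu/u)² + (2·δx/x)² + (-2·δp/p)²) = √(0.000242 + 0.0216 + 0.00333) = 0.159
Q = 8.57e+05, so δQ = 0.159 × 8.57e+05 = 1.36e+05.

(8.57 ± 1.36) × 10^5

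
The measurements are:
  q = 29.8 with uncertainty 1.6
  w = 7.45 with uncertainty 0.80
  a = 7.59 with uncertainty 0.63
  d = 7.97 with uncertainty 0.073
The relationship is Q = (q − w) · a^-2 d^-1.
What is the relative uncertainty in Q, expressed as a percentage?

18.5%

Let u = q − w = 22.4. δu = √(δq² + δw²) = √(2.56 + 0.640) = 1.79, so δu/u = 0.0800.
Q is then a monomial in u, a, d:
δQ/Q = √((δu/u)² + (-2·δa/a)² + (-1·δd/d)²) = √(0.00641 + 0.0276 + 8.39e-05) = 0.185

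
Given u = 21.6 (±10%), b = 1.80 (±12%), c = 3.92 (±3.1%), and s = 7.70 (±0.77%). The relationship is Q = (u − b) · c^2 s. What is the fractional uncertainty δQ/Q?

0.126

Let w = u − b = 19.8. δw = √(δu² + δb²) = √(4.67 + 0.0467) = 2.17, so δw/w = 0.110.
Q is then a monomial in w, c, s:
δQ/Q = √((δw/w)² + (2·δc/c)² + (1·δs/s)²) = √(0.0120 + 0.00384 + 5.93e-05) = 0.126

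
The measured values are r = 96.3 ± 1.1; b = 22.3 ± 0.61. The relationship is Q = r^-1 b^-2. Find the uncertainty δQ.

Relative error in a monomial: (δQ/Q)² = Σ (nᵢ · δxᵢ/xᵢ)².
  (-1·δr/r)² = (-1×0.0114)² = 0.000130;  (-2·δb/b)² = (-2×0.0274)² = 0.00299
δQ/Q = √(0.00312) = 0.0559
Q = 2.09e-05, so δQ = 0.0559 × 2.09e-05 = 1.17e-06.

1.17e-06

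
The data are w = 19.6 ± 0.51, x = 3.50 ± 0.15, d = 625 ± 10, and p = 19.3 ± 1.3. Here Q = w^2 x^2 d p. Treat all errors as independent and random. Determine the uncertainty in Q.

For a monomial Q ∝ w^2, x^2, d, p, fractional errors add in quadrature:
  (2·δw/w)² = (2×0.0260)² = 0.00271;  (2·δx/x)² = (2×0.0429)² = 0.00735;  (1·δd/d)² = (1×0.0160)² = 0.000256;  (1·δp/p)² = (1×0.0674)² = 0.00454
δQ/Q = √(0.0148) = 0.122
Q = 5.68e+07, so δQ = 0.122 × 5.68e+07 = 6.92e+06.

6.92e+06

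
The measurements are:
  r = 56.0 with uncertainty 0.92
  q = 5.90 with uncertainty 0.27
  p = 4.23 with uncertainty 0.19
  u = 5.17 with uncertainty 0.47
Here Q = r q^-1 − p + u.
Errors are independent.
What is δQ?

0.686

Let w = r·q^-1 = 9.49. δw/w = √((1·δr/r)² + (-1·δq/q)²) = √(0.000270 + 0.00209) = 0.0486, so δw = 0.461.
Q = w − p + u: δQ = √(δw² + δp² + δu²) = √(0.213 + 0.0361 + 0.221) = 0.686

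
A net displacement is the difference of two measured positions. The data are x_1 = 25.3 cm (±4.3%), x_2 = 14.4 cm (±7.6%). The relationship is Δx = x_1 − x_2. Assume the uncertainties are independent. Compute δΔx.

1.54 cm

Absolute uncertainties add in quadrature for a linear combination:
  (δx_1)² = 1.18;  (δx_2)² = 1.20
δΔx = √(2.38) = 1.54 cm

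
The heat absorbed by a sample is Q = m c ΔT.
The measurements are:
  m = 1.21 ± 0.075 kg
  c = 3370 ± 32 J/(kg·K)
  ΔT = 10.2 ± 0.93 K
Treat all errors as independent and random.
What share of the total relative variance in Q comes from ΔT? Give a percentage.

(δQ/Q)² = (1·δm/m)² + (1·δc/c)² + (1·δΔT/ΔT)²
  m term: (1×0.0620)² = 0.00384
  c term: (1×0.00950)² = 9.02e-05
  ΔT term: (1×0.0912)² = 0.00831
Total = 0.0122. Share from ΔT = 0.00831/0.0122 = 0.679.

67.9%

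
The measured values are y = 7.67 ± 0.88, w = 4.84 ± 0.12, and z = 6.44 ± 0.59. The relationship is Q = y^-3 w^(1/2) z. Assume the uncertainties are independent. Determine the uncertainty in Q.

Products/powers → add relative errors in quadrature, weighted by exponent:
  (-3·δy/y)² = (-3×0.115)² = 0.118;  (½·δw/w)² = (0.5×0.0248)² = 0.000154;  (1·δz/z)² = (1×0.0916)² = 0.00839
δQ/Q = √(0.127) = 0.356
Q = 0.0314, so δQ = 0.356 × 0.0314 = 0.0112.

0.0112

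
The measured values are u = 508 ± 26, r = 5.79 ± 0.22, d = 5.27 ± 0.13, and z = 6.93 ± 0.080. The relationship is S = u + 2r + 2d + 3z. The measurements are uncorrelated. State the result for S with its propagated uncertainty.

551 ± 26.0

For a sum/difference, combine absolute errors in quadrature:
  (δu)² = 676;  (2·δr)² = 0.194;  (2·δd)² = 0.0676;  (3·δz)² = 0.0576
δS = √(676) = 26.0
S = 551.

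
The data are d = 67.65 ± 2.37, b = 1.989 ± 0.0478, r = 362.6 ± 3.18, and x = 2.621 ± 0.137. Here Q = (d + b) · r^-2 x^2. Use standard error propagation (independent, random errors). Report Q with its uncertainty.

Let u = d + b = 69.64. δu = √(δd² + δb²) = √(5.62 + 0.00228) = 2.37, so δu/u = 0.0340.
Q is then a monomial in u, r, x:
δQ/Q = √((δu/u)² + (-2·δr/r)² + (2·δx/x)²) = √(0.00116 + 0.000308 + 0.0109) = 0.111
Q = 0.003639, so δQ = 0.111 × 0.003639 = 0.000405.

0.003639 ± 0.000405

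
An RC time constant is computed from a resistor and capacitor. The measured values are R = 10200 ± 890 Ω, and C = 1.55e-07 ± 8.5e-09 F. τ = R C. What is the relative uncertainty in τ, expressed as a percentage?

10.3%

Since τ is a product/quotient, work with relative uncertainties:
  (1·δR/R)² = (1×0.0873)² = 0.00761;  (1·δC/C)² = (1×0.0548)² = 0.00301
δτ/τ = √(0.0106) = 0.103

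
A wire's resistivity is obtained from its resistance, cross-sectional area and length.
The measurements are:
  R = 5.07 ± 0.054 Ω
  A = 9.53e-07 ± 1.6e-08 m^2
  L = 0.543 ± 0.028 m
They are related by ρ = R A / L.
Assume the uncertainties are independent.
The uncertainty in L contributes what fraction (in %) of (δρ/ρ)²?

87.1%

(δρ/ρ)² = (1·δR/R)² + (1·δA/A)² + (-1·δL/L)²
  R term: (1×0.0107)² = 0.000113
  A term: (1×0.0168)² = 0.000282
  L term: (-1×0.0516)² = 0.00266
Total = 0.00305. Share from L = 0.00266/0.00305 = 0.871.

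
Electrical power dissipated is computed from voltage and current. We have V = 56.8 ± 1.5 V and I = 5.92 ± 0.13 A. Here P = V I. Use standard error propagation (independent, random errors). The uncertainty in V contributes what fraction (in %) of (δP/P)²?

59.1%

(δP/P)² = (1·δV/V)² + (1·δI/I)²
  V term: (1×0.0264)² = 0.000697
  I term: (1×0.0220)² = 0.000482
Total = 0.00118. Share from V = 0.000697/0.00118 = 0.591.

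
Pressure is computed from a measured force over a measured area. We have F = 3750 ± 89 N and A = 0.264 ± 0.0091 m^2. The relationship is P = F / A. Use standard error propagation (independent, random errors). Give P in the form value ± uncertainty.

14200 ± 594 Pa

For a monomial P ∝ F, A^-1, fractional errors add in quadrature:
  (1·δF/F)² = (1×0.0237)² = 0.000563;  (-1·δA/A)² = (-1×0.0345)² = 0.00119
δP/P = √(0.00175) = 0.0419
P = 14200 Pa, so δP = 0.0419 × 14200 = 594 Pa.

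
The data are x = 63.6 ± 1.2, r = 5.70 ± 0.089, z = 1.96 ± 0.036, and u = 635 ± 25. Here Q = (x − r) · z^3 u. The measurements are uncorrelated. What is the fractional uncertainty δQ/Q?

0.0708

Let w = x − r = 57.9. δw = √(δx² + δr²) = √(1.44 + 0.00792) = 1.20, so δw/w = 0.0208.
Q is then a monomial in w, z, u:
δQ/Q = √((δw/w)² + (3·δz/z)² + (1·δu/u)²) = √(0.000432 + 0.00304 + 0.00155) = 0.0708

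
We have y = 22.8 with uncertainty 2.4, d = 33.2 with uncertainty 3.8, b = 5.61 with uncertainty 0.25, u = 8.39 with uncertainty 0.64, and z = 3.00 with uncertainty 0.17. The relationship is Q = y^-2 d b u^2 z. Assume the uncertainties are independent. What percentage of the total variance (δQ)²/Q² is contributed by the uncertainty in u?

(δQ/Q)² = (-2·δy/y)² + (1·δd/d)² + (1·δb/b)² + (2·δu/u)² + (1·δz/z)²
  y term: (-2×0.105)² = 0.0443
  d term: (1×0.114)² = 0.0131
  b term: (1×0.0446)² = 0.00199
  u term: (2×0.0763)² = 0.0233
  z term: (1×0.0567)² = 0.00321
Total = 0.0859. Share from u = 0.0233/0.0859 = 0.271.

27.1%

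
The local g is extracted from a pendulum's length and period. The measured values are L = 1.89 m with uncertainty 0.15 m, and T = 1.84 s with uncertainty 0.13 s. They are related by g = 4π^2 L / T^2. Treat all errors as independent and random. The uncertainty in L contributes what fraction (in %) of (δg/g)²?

24.0%

(δg/g)² = (1·δL/L)² + (-2·δT/T)²
  L term: (1×0.0794)² = 0.00630
  T term: (-2×0.0707)² = 0.0200
Total = 0.0263. Share from L = 0.00630/0.0263 = 0.240.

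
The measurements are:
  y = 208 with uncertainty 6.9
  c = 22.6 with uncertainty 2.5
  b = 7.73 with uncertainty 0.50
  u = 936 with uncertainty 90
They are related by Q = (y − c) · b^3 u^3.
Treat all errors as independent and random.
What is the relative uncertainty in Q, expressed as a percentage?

35.0%

Let w = y − c = 185. δw = √(δy² + δc²) = √(47.6 + 6.25) = 7.34, so δw/w = 0.0396.
Q is then a monomial in w, b, u:
δQ/Q = √((δw/w)² + (3·δb/b)² + (3·δu/u)²) = √(0.00157 + 0.0377 + 0.0832) = 0.350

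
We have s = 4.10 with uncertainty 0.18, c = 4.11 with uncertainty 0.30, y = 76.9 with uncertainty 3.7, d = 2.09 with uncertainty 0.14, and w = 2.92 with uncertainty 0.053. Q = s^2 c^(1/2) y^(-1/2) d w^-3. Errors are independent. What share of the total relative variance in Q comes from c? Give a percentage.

7.80%

(δQ/Q)² = (2·δs/s)² + (½·δc/c)² + (−½·δy/y)² + (1·δd/d)² + (-3·δw/w)²
  s term: (2×0.0439)² = 0.00771
  c term: (0.5×0.0730)² = 0.00133
  y term: (-0.5×0.0481)² = 0.000579
  d term: (1×0.0670)² = 0.00449
  w term: (-3×0.0182)² = 0.00297
Total = 0.0171. Share from c = 0.00133/0.0171 = 0.0780.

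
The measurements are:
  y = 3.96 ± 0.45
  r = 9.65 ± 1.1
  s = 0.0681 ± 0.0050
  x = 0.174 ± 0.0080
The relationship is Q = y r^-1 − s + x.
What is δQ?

Let p = y·r^-1 = 0.410. δp/p = √((1·δy/y)² + (-1·δr/r)²) = √(0.0129 + 0.0130) = 0.161, so δp = 0.0661.
Q = p − s + x: δQ = √(δp² + δs² + δx²) = √(0.00436 + 2.5e-05 + 6.4e-05) = 0.0667

0.0667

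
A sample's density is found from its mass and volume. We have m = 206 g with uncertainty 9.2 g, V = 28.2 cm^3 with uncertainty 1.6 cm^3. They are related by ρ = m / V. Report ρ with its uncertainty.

Products/powers → add relative errors in quadrature, weighted by exponent:
  (1·δm/m)² = (1×0.0447)² = 0.00199;  (-1·δV/V)² = (-1×0.0567)² = 0.00322
δρ/ρ = √(0.00521) = 0.0722
ρ = 7.30 g/cm^3, so δρ = 0.0722 × 7.30 = 0.527 g/cm^3.

7.30 ± 0.527 g/cm^3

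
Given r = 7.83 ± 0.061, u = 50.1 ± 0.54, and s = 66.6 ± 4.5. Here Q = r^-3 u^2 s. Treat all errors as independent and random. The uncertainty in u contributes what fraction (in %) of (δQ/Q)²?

(δQ/Q)² = (-3·δr/r)² + (2·δu/u)² + (1·δs/s)²
  r term: (-3×0.00779)² = 0.000546
  u term: (2×0.0108)² = 0.000465
  s term: (1×0.0676)² = 0.00457
Total = 0.00558. Share from u = 0.000465/0.00558 = 0.0833.

8.33%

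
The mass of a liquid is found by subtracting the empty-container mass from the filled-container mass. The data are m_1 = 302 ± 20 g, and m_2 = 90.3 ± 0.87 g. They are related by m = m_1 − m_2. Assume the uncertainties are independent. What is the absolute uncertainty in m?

20.0 g

m is a linear combination, so absolute uncertainties add in quadrature:
  (δm_1)² = 400;  (δm_2)² = 0.757
δm = √(401) = 20.0 g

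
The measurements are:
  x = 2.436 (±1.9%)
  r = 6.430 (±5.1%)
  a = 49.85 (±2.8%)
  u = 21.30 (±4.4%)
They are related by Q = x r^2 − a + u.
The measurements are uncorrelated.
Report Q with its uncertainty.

Let p = x·r^2 = 100.7. δp/p = √((1·δx/x)² + (2·δr/r)²) = √(0.000361 + 0.0104) = 0.104, so δp = 10.4.
Q = p − a + u: δQ = √(δp² + δa² + δu²) = √(109 + 1.95 + 0.878) = 10.6
Q = 72.17.

72.17 ± 10.6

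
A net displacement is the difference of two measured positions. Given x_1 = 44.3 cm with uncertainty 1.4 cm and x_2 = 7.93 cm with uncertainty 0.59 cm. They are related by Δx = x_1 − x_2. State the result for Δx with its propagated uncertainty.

36.4 ± 1.52 cm

Absolute uncertainties add in quadrature for a linear combination:
  (δx_1)² = 1.96;  (δx_2)² = 0.348
δΔx = √(2.31) = 1.52 cm
Δx = 36.4 cm.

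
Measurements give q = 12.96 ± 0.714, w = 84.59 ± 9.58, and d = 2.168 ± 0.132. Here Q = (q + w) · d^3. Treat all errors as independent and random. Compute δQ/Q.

0.208

Let u = q + w = 97.55. δu = √(δq² + δw²) = √(0.510 + 91.8) = 9.61, so δu/u = 0.0985.
Q is then a monomial in u, d:
δQ/Q = √((δu/u)² + (3·δd/d)²) = √(0.00970 + 0.0334) = 0.208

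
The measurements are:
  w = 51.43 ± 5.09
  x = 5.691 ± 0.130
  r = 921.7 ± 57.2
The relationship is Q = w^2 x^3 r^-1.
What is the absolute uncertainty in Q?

Products/powers → add relative errors in quadrature, weighted by exponent:
  (2·δw/w)² = (2×0.0990)² = 0.0392;  (3·δx/x)² = (3×0.0228)² = 0.00470;  (-1·δr/r)² = (-1×0.0621)² = 0.00385
δQ/Q = √(0.0477) = 0.218
Q = 528.9, so δQ = 0.218 × 528.9 = 116.

116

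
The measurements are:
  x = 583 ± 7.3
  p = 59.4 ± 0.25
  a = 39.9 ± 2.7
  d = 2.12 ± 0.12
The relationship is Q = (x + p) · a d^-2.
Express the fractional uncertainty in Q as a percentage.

Let u = x + p = 642. δu = √(δx² + δp²) = √(53.3 + 0.0625) = 7.30, so δu/u = 0.0114.
Q is then a monomial in u, a, d:
δQ/Q = √((δu/u)² + (1·δa/a)² + (-2·δd/d)²) = √(0.000129 + 0.00458 + 0.0128) = 0.132

13.2%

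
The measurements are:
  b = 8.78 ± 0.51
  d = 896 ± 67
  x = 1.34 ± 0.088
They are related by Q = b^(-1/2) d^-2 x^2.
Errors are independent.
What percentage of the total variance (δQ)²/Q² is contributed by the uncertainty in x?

42.6%

(δQ/Q)² = (−½·δb/b)² + (-2·δd/d)² + (2·δx/x)²
  b term: (-0.5×0.0581)² = 0.000844
  d term: (-2×0.0748)² = 0.0224
  x term: (2×0.0657)² = 0.0173
Total = 0.0405. Share from x = 0.0173/0.0405 = 0.426.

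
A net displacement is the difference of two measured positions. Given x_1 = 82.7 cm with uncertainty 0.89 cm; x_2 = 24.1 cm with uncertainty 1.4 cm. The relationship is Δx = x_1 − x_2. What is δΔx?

For a sum/difference, combine absolute errors in quadrature:
  (δx_1)² = 0.792;  (δx_2)² = 1.96
δΔx = √(2.75) = 1.66 cm

1.66 cm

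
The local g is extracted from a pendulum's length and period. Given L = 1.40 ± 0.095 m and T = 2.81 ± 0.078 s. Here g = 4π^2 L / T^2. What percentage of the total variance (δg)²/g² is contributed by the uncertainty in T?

(δg/g)² = (1·δL/L)² + (-2·δT/T)²
  L term: (1×0.0679)² = 0.00460
  T term: (-2×0.0278)² = 0.00308
Total = 0.00769. Share from T = 0.00308/0.00769 = 0.401.

40.1%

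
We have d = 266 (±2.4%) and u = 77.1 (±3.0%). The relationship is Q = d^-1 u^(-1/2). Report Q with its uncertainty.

(4.28 ± 0.121) × 10^-4

Each factor contributes (exponent × relative error)² to (δQ/Q)²:
  (-1·δd/d)² = (-1×0.0240)² = 0.000576;  (−½·δu/u)² = (-0.5×0.0300)² = 0.000225
δQ/Q = √(0.000801) = 0.0283
Q = 0.000428, so δQ = 0.0283 × 0.000428 = 1.21e-05.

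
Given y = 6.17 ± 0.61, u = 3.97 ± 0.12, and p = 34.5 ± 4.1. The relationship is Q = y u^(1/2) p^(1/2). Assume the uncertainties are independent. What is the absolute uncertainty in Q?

Q is a product of powers, so relative uncertainties combine in quadrature:
  (1·δy/y)² = (1×0.0989)² = 0.00977;  (½·δu/u)² = (0.5×0.0302)² = 0.000228;  (½·δp/p)² = (0.5×0.119)² = 0.00353
δQ/Q = √(0.0135) = 0.116
Q = 72.2, so δQ = 0.116 × 72.2 = 8.40.

8.40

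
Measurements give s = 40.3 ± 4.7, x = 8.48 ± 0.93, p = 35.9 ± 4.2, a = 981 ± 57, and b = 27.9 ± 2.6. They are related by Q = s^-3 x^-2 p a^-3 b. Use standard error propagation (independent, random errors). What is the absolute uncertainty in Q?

Products/powers → add relative errors in quadrature, weighted by exponent:
  (-3·δs/s)² = (-3×0.117)² = 0.122;  (-2·δx/x)² = (-2×0.110)² = 0.0481;  (1·δp/p)² = (1×0.117)² = 0.0137;  (-3·δa/a)² = (-3×0.0581)² = 0.0304;  (1·δb/b)² = (1×0.0932)² = 0.00868
δQ/Q = √(0.223) = 0.473
Q = 2.25e-13, so δQ = 0.473 × 2.25e-13 = 1.07e-13.

1.07e-13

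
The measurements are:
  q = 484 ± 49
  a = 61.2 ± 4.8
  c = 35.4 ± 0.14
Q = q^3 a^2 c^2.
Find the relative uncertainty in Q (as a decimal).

0.342

Products/powers → add relative errors in quadrature, weighted by exponent:
  (3·δq/q)² = (3×0.101)² = 0.0922;  (2·δa/a)² = (2×0.0784)² = 0.0246;  (2·δc/c)² = (2×0.00395)² = 6.26e-05
δQ/Q = √(0.117) = 0.342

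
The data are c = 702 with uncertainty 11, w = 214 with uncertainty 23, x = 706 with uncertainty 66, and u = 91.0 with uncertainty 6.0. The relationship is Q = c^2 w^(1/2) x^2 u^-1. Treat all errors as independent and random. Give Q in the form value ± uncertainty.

Relative error in a monomial: (δQ/Q)² = Σ (nᵢ · δxᵢ/xᵢ)².
  (2·δc/c)² = (2×0.0157)² = 0.000982;  (½·δw/w)² = (0.5×0.107)² = 0.00289;  (2·δx/x)² = (2×0.0935)² = 0.0350;  (-1·δu/u)² = (-1×0.0659)² = 0.00435
δQ/Q = √(0.0432) = 0.208
Q = 3.95e+10, so δQ = 0.208 × 3.95e+10 = 8.2e+09.

(3.95 ± 0.820) × 10^10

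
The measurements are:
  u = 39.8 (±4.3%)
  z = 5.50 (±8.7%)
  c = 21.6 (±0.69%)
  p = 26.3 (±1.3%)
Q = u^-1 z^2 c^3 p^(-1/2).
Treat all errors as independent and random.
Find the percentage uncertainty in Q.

18.1%

Each factor contributes (exponent × relative error)² to (δQ/Q)²:
  (-1·δu/u)² = (-1×0.0430)² = 0.00185;  (2·δz/z)² = (2×0.0870)² = 0.0303;  (3·δc/c)² = (3×0.00690)² = 0.000428;  (−½·δp/p)² = (-0.5×0.0130)² = 4.23e-05
δQ/Q = √(0.0326) = 0.181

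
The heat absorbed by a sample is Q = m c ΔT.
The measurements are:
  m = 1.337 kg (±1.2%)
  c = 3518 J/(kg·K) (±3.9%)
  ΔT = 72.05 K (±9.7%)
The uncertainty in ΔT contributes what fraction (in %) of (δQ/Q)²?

85.0%

(δQ/Q)² = (1·δm/m)² + (1·δc/c)² + (1·δΔT/ΔT)²
  m term: (1×0.0120)² = 0.000144
  c term: (1×0.0390)² = 0.00152
  ΔT term: (1×0.0970)² = 0.00941
Total = 0.0111. Share from ΔT = 0.00941/0.0111 = 0.850.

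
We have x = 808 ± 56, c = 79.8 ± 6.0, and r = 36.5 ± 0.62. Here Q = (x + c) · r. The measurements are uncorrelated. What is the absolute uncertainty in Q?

2130

Let u = x + c = 888. δu = √(δx² + δc²) = √(3140 + 36.0) = 56.3, so δu/u = 0.0634.
Q is then a monomial in u, r:
δQ/Q = √((δu/u)² + (1·δr/r)²) = √(0.00402 + 0.000289) = 0.0657
Q = 32400, so δQ = 0.0657 × 32400 = 2130.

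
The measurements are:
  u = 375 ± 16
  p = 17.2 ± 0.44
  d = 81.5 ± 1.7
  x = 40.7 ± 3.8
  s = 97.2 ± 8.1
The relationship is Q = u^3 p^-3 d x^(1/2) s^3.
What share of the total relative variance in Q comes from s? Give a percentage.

(δQ/Q)² = (3·δu/u)² + (-3·δp/p)² + (1·δd/d)² + (½·δx/x)² + (3·δs/s)²
  u term: (3×0.0427)² = 0.0164
  p term: (-3×0.0256)² = 0.00589
  d term: (1×0.0209)² = 0.000435
  x term: (0.5×0.0934)² = 0.00218
  s term: (3×0.0833)² = 0.0625
Total = 0.0874. Share from s = 0.0625/0.0874 = 0.715.

71.5%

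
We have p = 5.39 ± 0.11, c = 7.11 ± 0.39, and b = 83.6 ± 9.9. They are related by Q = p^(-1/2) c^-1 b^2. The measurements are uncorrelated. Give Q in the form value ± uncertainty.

Each factor contributes (exponent × relative error)² to (δQ/Q)²:
  (−½·δp/p)² = (-0.5×0.0204)² = 0.000104;  (-1·δc/c)² = (-1×0.0549)² = 0.00301;  (2·δb/b)² = (2×0.118)² = 0.0561
δQ/Q = √(0.0592) = 0.243
Q = 423, so δQ = 0.243 × 423 = 103.

423 ± 103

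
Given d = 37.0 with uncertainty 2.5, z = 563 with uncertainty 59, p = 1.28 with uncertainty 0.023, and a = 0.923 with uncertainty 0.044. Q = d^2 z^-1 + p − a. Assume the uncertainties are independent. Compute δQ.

Let w = d^2·z^-1 = 2.43. δw/w = √((2·δd/d)² + (-1·δz/z)²) = √(0.0183 + 0.0110) = 0.171, so δw = 0.416.
Q = w + p − a: δQ = √(δw² + δp² + δa²) = √(0.173 + 0.000529 + 0.00194) = 0.419

0.419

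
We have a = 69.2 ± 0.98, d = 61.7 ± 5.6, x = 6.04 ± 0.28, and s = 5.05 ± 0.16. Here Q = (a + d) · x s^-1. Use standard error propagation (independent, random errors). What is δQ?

Let u = a + d = 131. δu = √(δa² + δd²) = √(0.960 + 31.4) = 5.69, so δu/u = 0.0434.
Q is then a monomial in u, x, s:
δQ/Q = √((δu/u)² + (1·δx/x)² + (-1·δs/s)²) = √(0.00189 + 0.00215 + 0.00100) = 0.0710
Q = 157, so δQ = 0.0710 × 157 = 11.1.

11.1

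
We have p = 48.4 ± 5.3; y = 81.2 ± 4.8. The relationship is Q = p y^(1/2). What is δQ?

For a monomial Q ∝ p, y^(1/2), fractional errors add in quadrature:
  (1·δp/p)² = (1×0.110)² = 0.0120;  (½·δy/y)² = (0.5×0.0591)² = 0.000874
δQ/Q = √(0.0129) = 0.113
Q = 436, so δQ = 0.113 × 436 = 49.5.

49.5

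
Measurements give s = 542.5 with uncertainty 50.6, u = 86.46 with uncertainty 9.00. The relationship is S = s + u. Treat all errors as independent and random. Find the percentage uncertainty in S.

Sums and differences: (δS)² = Σ (cᵢ δxᵢ)².
  (δs)² = 2560;  (δu)² = 81.0
δS = √(2640) = 51.4
S = 629.0, so δS/S = 51.4/629.0 = 0.0817.

8.17%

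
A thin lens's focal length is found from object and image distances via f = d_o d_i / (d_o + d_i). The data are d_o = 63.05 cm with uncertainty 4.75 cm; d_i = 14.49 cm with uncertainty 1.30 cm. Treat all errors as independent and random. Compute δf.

∂f/∂d_o = (d_i/(d_o+d_i))² = 0.0349;  ∂f/∂d_i = (d_o/(d_o+d_i))² = 0.661
δf = √((∂f/∂d_o · δd_o)² + (∂f/∂d_i · δd_i)²) = √(0.0275 + 0.739) = 0.875 cm

0.875 cm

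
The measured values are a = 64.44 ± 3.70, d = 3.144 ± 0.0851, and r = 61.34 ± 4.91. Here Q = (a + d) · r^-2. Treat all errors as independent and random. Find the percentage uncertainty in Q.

Let u = a + d = 67.58. δu = √(δa² + δd²) = √(13.7 + 0.00724) = 3.70, so δu/u = 0.0548.
Q is then a monomial in u, r:
δQ/Q = √((δu/u)² + (-2·δr/r)²) = √(0.00300 + 0.0256) = 0.169

16.9%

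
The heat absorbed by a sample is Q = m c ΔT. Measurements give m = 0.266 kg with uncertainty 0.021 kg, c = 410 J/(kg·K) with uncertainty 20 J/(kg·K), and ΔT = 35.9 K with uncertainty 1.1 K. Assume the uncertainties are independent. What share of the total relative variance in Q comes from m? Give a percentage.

65.3%

(δQ/Q)² = (1·δm/m)² + (1·δc/c)² + (1·δΔT/ΔT)²
  m term: (1×0.0789)² = 0.00623
  c term: (1×0.0488)² = 0.00238
  ΔT term: (1×0.0306)² = 0.000939
Total = 0.00955. Share from m = 0.00623/0.00955 = 0.653.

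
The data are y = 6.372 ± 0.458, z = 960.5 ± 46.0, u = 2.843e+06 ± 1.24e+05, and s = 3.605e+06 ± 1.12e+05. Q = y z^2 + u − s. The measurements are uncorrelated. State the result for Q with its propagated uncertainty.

Let p = y·z^2 = 5.879e+06. δp/p = √((1·δy/y)² + (2·δz/z)²) = √(0.00517 + 0.00917) = 0.120, so δp = 7.04e+05.
Q = p + u − s: δQ = √(δp² + δu² + δs²) = √(4.96e+11 + 1.54e+10 + 1.25e+10) = 7.24e+05
Q = 5.117e+06.

(5.117 ± 0.724) × 10^6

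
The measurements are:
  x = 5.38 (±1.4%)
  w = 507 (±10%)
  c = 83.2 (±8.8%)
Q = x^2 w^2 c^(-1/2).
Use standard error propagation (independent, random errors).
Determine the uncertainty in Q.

Q is a product of powers, so relative uncertainties combine in quadrature:
  (2·δx/x)² = (2×0.0140)² = 0.000784;  (2·δw/w)² = (2×0.100)² = 0.0400;  (−½·δc/c)² = (-0.5×0.0880)² = 0.00194
δQ/Q = √(0.0427) = 0.207
Q = 8.16e+05, so δQ = 0.207 × 8.16e+05 = 1.69e+05.

1.69e+05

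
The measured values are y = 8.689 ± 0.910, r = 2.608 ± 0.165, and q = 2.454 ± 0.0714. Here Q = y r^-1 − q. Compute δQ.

Let p = y·r^-1 = 3.332. δp/p = √((1·δy/y)² + (-1·δr/r)²) = √(0.0110 + 0.00400) = 0.122, so δp = 0.408.
Q = p − q: δQ = √(δp² + δq²) = √(0.166 + 0.00510) = 0.414

0.414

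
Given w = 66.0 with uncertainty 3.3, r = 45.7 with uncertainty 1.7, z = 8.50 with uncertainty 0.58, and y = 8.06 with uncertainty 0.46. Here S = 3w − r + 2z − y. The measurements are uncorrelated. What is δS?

10.1

For a sum/difference, combine absolute errors in quadrature:
  (3·δw)² = 98.0;  (δr)² = 2.89;  (2·δz)² = 1.35;  (δy)² = 0.212
δS = √(102) = 10.1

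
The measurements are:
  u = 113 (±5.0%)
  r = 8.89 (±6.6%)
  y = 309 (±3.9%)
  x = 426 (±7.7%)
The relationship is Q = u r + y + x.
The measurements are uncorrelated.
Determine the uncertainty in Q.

Let p = u·r = 1000. δp/p = √((1·δu/u)² + (1·δr/r)²) = √(0.00250 + 0.00436) = 0.0828, so δp = 83.2.
Q = p + y + x: δQ = √(δp² + δy² + δx²) = √(6920 + 145 + 1080) = 90.2

90.2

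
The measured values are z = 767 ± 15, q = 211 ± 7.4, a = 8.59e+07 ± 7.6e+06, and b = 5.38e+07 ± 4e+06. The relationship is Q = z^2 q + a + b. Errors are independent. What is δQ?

Let p = z^2·q = 1.24e+08. δp/p = √((2·δz/z)² + (1·δq/q)²) = √(0.00153 + 0.00123) = 0.0525, so δp = 6.52e+06.
Q = p + a + b: δQ = √(δp² + δa² + δb²) = √(4.25e+13 + 5.78e+13 + 1.6e+13) = 1.08e+07

1.08e+07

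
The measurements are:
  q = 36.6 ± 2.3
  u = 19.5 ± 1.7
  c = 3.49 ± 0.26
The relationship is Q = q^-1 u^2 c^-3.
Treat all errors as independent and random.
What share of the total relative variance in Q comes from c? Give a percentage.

59.3%

(δQ/Q)² = (-1·δq/q)² + (2·δu/u)² + (-3·δc/c)²
  q term: (-1×0.0628)² = 0.00395
  u term: (2×0.0872)² = 0.0304
  c term: (-3×0.0745)² = 0.0500
Total = 0.0843. Share from c = 0.0500/0.0843 = 0.593.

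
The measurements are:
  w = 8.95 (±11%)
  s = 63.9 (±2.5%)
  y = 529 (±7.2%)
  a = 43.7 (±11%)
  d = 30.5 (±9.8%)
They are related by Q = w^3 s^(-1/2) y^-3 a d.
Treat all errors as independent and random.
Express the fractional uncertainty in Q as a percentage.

42.1%

Relative error in a monomial: (δQ/Q)² = Σ (nᵢ · δxᵢ/xᵢ)².
  (3·δw/w)² = (3×0.110)² = 0.109;  (−½·δs/s)² = (-0.5×0.0250)² = 0.000156;  (-3·δy/y)² = (-3×0.0720)² = 0.0467;  (1·δa/a)² = (1×0.110)² = 0.0121;  (1·δd/d)² = (1×0.0980)² = 0.00960
δQ/Q = √(0.177) = 0.421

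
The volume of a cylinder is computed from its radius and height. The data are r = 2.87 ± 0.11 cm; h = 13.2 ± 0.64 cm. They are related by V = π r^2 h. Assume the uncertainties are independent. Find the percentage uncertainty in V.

9.07%

Each factor contributes (exponent × relative error)² to (δV/V)²:
  (2·δr/r)² = (2×0.0383)² = 0.00588;  (1·δh/h)² = (1×0.0485)² = 0.00235
δV/V = √(0.00823) = 0.0907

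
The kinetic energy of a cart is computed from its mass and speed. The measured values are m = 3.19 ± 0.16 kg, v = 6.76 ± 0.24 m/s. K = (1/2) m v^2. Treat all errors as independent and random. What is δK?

6.34 J

Each factor contributes (exponent × relative error)² to (δK/K)²:
  (1·δm/m)² = (1×0.0502)² = 0.00252;  (2·δv/v)² = (2×0.0355)² = 0.00504
δK/K = √(0.00756) = 0.0869
K = 72.9 J, so δK = 0.0869 × 72.9 = 6.34 J.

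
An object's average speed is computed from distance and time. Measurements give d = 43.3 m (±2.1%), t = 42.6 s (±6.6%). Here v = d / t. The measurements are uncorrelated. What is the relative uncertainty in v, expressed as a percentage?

6.93%

Relative error in a monomial: (δv/v)² = Σ (nᵢ · δxᵢ/xᵢ)².
  (1·δd/d)² = (1×0.0210)² = 0.000441;  (-1·δt/t)² = (-1×0.0660)² = 0.00436
δv/v = √(0.00480) = 0.0693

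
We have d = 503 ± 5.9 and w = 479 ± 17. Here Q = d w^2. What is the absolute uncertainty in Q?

Since Q is a product/quotient, work with relative uncertainties:
  (1·δd/d)² = (1×0.0117)² = 0.000138;  (2·δw/w)² = (2×0.0355)² = 0.00504
δQ/Q = √(0.00518) = 0.0719
Q = 1.15e+08, so δQ = 0.0719 × 1.15e+08 = 8.3e+06.

8.3e+06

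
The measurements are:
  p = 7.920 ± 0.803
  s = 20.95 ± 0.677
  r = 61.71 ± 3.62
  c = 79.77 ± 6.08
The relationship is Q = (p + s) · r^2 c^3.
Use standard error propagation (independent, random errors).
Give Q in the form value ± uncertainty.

Let u = p + s = 28.87. δu = √(δp² + δs²) = √(0.645 + 0.458) = 1.05, so δu/u = 0.0364.
Q is then a monomial in u, r, c:
δQ/Q = √((δu/u)² + (2·δr/r)² + (3·δc/c)²) = √(0.00132 + 0.0138 + 0.0523) = 0.260
Q = 5.581e+10, so δQ = 0.260 × 5.581e+10 = 1.45e+10.

(5.581 ± 1.45) × 10^10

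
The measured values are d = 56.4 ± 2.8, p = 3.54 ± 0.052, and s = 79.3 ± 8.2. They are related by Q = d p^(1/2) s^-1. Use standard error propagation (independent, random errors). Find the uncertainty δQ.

Products/powers → add relative errors in quadrature, weighted by exponent:
  (1·δd/d)² = (1×0.0496)² = 0.00246;  (½·δp/p)² = (0.5×0.0147)² = 5.39e-05;  (-1·δs/s)² = (-1×0.103)² = 0.0107
δQ/Q = √(0.0132) = 0.115
Q = 1.34, so δQ = 0.115 × 1.34 = 0.154.

0.154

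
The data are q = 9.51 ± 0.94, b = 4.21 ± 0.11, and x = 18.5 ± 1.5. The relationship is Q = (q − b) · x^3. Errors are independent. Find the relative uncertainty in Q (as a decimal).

Let u = q − b = 5.30. δu = √(δq² + δb²) = √(0.884 + 0.0121) = 0.946, so δu/u = 0.179.
Q is then a monomial in u, x:
δQ/Q = √((δu/u)² + (3·δx/x)²) = √(0.0319 + 0.0592) = 0.302

0.302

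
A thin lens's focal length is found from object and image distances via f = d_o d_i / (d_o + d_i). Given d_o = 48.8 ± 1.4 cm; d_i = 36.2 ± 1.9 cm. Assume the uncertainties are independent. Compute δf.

∂f/∂d_o = (d_i/(d_o+d_i))² = 0.181;  ∂f/∂d_i = (d_o/(d_o+d_i))² = 0.330
δf = √((∂f/∂d_o · δd_o)² + (∂f/∂d_i · δd_i)²) = √(0.0645 + 0.392) = 0.676 cm

0.676 cm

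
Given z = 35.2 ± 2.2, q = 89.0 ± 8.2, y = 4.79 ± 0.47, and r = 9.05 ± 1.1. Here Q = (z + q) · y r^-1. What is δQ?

Let u = z + q = 124. δu = √(δz² + δq²) = √(4.84 + 67.2) = 8.49, so δu/u = 0.0684.
Q is then a monomial in u, y, r:
δQ/Q = √((δu/u)² + (1·δy/y)² + (-1·δr/r)²) = √(0.00467 + 0.00963 + 0.0148) = 0.171
Q = 65.7, so δQ = 0.171 × 65.7 = 11.2.

11.2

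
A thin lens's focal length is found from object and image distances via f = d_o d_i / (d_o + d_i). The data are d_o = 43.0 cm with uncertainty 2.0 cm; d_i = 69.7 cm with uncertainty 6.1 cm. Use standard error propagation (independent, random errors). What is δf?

1.17 cm

∂f/∂d_o = (d_i/(d_o+d_i))² = 0.382;  ∂f/∂d_i = (d_o/(d_o+d_i))² = 0.146
δf = √((∂f/∂d_o · δd_o)² + (∂f/∂d_i · δd_i)²) = √(0.585 + 0.789) = 1.17 cm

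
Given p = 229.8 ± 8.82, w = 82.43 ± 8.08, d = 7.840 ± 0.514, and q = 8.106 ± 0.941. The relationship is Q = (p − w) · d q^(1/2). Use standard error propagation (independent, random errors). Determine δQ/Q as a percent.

11.9%

Let u = p − w = 147.4. δu = √(δp² + δw²) = √(77.8 + 65.3) = 12.0, so δu/u = 0.0812.
Q is then a monomial in u, d, q:
δQ/Q = √((δu/u)² + (1·δd/d)² + (½·δq/q)²) = √(0.00659 + 0.00430 + 0.00337) = 0.119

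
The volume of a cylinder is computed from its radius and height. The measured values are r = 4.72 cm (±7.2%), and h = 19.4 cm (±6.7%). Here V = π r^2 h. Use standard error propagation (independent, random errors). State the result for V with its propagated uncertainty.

Products/powers → add relative errors in quadrature, weighted by exponent:
  (2·δr/r)² = (2×0.0720)² = 0.0207;  (1·δh/h)² = (1×0.0670)² = 0.00449
δV/V = √(0.0252) = 0.159
V = 1360 cm^3, so δV = 0.159 × 1360 = 216 cm^3.

1360 ± 216 cm^3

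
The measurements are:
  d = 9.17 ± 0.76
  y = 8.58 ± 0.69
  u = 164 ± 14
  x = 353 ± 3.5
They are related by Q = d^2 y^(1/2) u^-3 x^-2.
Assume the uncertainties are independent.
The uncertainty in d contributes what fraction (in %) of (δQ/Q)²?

(δQ/Q)² = (2·δd/d)² + (½·δy/y)² + (-3·δu/u)² + (-2·δx/x)²
  d term: (2×0.0829)² = 0.0275
  y term: (0.5×0.0804)² = 0.00162
  u term: (-3×0.0854)² = 0.0656
  x term: (-2×0.00992)² = 0.000393
Total = 0.0951. Share from d = 0.0275/0.0951 = 0.289.

28.9%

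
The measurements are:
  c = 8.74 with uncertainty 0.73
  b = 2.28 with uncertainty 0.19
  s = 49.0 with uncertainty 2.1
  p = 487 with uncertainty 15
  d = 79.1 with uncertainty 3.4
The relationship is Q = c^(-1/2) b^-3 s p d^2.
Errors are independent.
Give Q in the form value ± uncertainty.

(4.26 ± 1.16) × 10^6

Each factor contributes (exponent × relative error)² to (δQ/Q)²:
  (−½·δc/c)² = (-0.5×0.0835)² = 0.00174;  (-3·δb/b)² = (-3×0.0833)² = 0.0625;  (1·δs/s)² = (1×0.0429)² = 0.00184;  (1·δp/p)² = (1×0.0308)² = 0.000949;  (2·δd/d)² = (2×0.0430)² = 0.00739
δQ/Q = √(0.0744) = 0.273
Q = 4.26e+06, so δQ = 0.273 × 4.26e+06 = 1.16e+06.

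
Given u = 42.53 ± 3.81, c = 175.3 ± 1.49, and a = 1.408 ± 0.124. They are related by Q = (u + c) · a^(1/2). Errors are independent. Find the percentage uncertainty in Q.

Let w = u + c = 217.8. δw = √(δu² + δc²) = √(14.5 + 2.22) = 4.09, so δw/w = 0.0188.
Q is then a monomial in w, a:
δQ/Q = √((δw/w)² + (½·δa/a)²) = √(0.000353 + 0.00194) = 0.0479

4.79%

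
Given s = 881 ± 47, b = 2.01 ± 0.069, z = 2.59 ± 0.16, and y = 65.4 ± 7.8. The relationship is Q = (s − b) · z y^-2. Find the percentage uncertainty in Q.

25.2%

Let u = s − b = 879. δu = √(δs² + δb²) = √(2210 + 0.00476) = 47.0, so δu/u = 0.0535.
Q is then a monomial in u, z, y:
δQ/Q = √((δu/u)² + (1·δz/z)² + (-2·δy/y)²) = √(0.00286 + 0.00382 + 0.0569) = 0.252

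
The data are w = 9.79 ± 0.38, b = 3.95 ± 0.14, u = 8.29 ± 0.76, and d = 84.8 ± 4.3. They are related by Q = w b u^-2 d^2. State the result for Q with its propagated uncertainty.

4050 ± 874

Q is a product of powers, so relative uncertainties combine in quadrature:
  (1·δw/w)² = (1×0.0388)² = 0.00151;  (1·δb/b)² = (1×0.0354)² = 0.00126;  (-2·δu/u)² = (-2×0.0917)² = 0.0336;  (2·δd/d)² = (2×0.0507)² = 0.0103
δQ/Q = √(0.0467) = 0.216
Q = 4050, so δQ = 0.216 × 4050 = 874.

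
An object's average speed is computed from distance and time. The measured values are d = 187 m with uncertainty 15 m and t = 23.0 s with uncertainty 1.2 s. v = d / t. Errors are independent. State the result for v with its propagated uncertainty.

8.13 ± 0.778 m/s

For a monomial v ∝ d, t^-1, fractional errors add in quadrature:
  (1·δd/d)² = (1×0.0802)² = 0.00643;  (-1·δt/t)² = (-1×0.0522)² = 0.00272
δv/v = √(0.00916) = 0.0957
v = 8.13 m/s, so δv = 0.0957 × 8.13 = 0.778 m/s.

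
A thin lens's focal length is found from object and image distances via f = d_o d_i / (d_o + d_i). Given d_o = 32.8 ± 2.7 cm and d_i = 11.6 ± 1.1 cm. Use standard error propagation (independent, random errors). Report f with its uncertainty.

8.57 ± 0.628 cm

∂f/∂d_o = (d_i/(d_o+d_i))² = 0.0683;  ∂f/∂d_i = (d_o/(d_o+d_i))² = 0.546
δf = √((∂f/∂d_o · δd_o)² + (∂f/∂d_i · δd_i)²) = √(0.0340 + 0.360) = 0.628 cm
f = 8.57 cm.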